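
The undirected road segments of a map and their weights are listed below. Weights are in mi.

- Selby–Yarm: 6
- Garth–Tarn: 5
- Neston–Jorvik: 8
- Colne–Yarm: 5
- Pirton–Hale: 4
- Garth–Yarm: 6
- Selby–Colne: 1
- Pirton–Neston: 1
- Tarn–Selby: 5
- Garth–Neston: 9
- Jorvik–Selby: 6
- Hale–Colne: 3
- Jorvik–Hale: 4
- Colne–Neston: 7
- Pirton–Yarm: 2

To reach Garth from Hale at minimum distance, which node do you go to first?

Candidate routes:
Hale → Pirton → Neston → Garth: 4+1+9 = 14
Hale → Pirton → Yarm → Garth: 4+2+6 = 12
Hale → Colne → Yarm → Garth: 3+5+6 = 14
Cheapest is Hale → Pirton → Yarm → Garth at 12 mi.
So from Hale the first move is to Pirton.

Pirton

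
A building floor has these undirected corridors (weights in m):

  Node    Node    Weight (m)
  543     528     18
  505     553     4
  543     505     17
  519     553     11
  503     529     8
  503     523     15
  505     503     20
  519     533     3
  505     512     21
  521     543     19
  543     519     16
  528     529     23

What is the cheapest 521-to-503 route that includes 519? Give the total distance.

Best 521 to 519: 521 → 543 → 519 costing 35
Best 519 to 503: 519 → 553 → 505 → 503 costing 35
Total via 519: 35 + 35 = 70 m.

70 m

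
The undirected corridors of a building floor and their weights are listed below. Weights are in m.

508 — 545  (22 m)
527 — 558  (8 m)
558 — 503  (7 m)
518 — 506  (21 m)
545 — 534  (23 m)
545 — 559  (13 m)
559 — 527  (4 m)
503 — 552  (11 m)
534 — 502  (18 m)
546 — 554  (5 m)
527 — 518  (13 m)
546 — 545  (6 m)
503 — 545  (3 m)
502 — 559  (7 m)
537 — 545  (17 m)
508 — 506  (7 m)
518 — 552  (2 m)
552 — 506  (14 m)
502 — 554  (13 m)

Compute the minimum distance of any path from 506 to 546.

Enumerating some paths:
506–552–518–527–559–545–546: 14+2+13+4+13+6 = 52
506–518–552–503–545–546: 21+2+11+3+6 = 43
506–508–545–546: 7+22+6 = 35
506–552–503–545–546: 14+11+3+6 = 34
The minimum is 34 m via 506–552–503–545–546.

34 m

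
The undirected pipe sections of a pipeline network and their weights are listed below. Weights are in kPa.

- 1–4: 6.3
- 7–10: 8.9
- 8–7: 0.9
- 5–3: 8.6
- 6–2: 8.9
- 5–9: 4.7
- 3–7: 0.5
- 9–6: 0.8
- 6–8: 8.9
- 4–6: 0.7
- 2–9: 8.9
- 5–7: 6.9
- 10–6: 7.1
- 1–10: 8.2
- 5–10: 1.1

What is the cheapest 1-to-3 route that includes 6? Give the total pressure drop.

Shortest 1→6: 1–4–6 = 7
Shortest 6→3: 6–8–7–3 = 10.3
Total via 6: 7 + 10.3 = 17.3 kPa.

17.3 kPa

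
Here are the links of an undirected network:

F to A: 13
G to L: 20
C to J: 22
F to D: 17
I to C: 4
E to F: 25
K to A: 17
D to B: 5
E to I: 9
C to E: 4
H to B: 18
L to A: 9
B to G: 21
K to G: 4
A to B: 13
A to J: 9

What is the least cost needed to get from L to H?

40

Compare a few routes:
L - A - B - H: 9+13+18 = 40
L - G - B - H: 20+21+18 = 59
The minimum is 40 via L - A - B - H.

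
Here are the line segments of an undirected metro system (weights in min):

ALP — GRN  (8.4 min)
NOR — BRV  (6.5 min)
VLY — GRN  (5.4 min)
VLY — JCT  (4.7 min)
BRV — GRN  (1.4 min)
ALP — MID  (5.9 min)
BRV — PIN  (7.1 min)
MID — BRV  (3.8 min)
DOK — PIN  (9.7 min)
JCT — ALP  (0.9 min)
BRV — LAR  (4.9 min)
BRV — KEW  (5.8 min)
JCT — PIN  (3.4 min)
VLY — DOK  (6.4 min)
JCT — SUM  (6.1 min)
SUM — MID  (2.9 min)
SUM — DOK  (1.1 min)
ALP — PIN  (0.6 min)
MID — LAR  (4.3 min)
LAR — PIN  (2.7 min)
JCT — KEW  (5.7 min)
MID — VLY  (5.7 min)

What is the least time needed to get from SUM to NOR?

Running Dijkstra from SUM:
SUM: 0
DOK: 1.1  (via SUM)
MID: 2.9  (via SUM)
JCT: 6.1  (via SUM)
BRV: 6.7  (via MID)
ALP: 7  (via JCT)
LAR: 7.2  (via MID)
VLY: 7.5  (via DOK)
PIN: 7.6  (via ALP)
GRN: 8.1  (via BRV)
KEW: 11.8  (via JCT)
NOR: 13.2  (via BRV)
Shortest route: SUM–MID–BRV–NOR = 13.2 min.

13.2 min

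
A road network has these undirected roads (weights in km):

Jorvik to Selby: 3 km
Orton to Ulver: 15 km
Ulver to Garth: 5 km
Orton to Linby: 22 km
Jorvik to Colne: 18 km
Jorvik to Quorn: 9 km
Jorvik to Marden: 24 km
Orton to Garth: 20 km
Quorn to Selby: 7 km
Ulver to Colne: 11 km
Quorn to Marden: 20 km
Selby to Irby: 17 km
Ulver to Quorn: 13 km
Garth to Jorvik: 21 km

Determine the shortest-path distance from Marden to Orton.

Shortest distances from Marden:
Marden: 0
Quorn: 20  (via Marden)
Jorvik: 24  (via Marden)
Selby: 27  (via Quorn)
Ulver: 33  (via Quorn)
Garth: 38  (via Ulver)
Colne: 42  (via Jorvik)
Irby: 44  (via Selby)
Orton: 48  (via Ulver)
Shortest route: Marden → Quorn → Ulver → Orton = 48 km.

48 km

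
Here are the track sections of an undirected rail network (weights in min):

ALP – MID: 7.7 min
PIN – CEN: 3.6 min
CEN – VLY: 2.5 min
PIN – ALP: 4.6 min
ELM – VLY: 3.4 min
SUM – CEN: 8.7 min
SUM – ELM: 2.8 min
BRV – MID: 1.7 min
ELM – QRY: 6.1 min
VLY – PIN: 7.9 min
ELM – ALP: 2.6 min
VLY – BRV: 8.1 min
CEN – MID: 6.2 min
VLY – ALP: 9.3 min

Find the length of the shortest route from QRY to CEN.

12 min

Settle nodes by increasing distance from QRY:
QRY: 0
ELM: 6.1  (via QRY)
ALP: 8.7  (via ELM)
SUM: 8.9  (via ELM)
VLY: 9.5  (via ELM)
CEN: 12  (via VLY)
Shortest route: QRY → ELM → VLY → CEN = 12 min.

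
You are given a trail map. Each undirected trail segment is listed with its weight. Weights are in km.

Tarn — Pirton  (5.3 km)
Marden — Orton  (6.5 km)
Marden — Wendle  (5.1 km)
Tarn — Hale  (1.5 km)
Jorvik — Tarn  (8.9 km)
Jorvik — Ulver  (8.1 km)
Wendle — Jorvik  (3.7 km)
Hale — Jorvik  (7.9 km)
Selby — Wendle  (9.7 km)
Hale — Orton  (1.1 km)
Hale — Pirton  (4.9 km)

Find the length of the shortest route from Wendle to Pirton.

16.5 km

Running Dijkstra from Wendle:
Wendle: 0
Jorvik: 3.7  (via Wendle)
Marden: 5.1  (via Wendle)
Selby: 9.7  (via Wendle)
Hale: 11.6  (via Jorvik)
Orton: 11.6  (via Marden)
Ulver: 11.8  (via Jorvik)
Tarn: 12.6  (via Jorvik)
Pirton: 16.5  (via Hale)
Shortest route: Wendle → Jorvik → Hale → Pirton = 16.5 km.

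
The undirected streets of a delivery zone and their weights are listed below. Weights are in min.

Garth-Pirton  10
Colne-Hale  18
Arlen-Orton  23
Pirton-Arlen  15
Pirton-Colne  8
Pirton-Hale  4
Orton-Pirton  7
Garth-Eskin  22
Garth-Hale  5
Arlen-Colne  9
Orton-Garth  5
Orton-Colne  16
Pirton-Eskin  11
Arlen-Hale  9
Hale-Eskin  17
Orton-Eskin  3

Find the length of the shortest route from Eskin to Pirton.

Compare a few routes:
Eskin - Orton - Pirton: 3+7 = 10
Eskin - Pirton: 11 = 11
Cheapest is Eskin - Orton - Pirton at 10 min.

10 min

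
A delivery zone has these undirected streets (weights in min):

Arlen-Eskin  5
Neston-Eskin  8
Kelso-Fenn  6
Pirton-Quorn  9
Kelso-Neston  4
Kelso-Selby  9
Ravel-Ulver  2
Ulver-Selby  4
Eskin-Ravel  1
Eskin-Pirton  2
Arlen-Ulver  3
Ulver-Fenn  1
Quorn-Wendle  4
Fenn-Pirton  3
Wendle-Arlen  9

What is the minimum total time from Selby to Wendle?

16 min

Compare a few routes:
Selby–Ulver–Arlen–Wendle: 4+3+9 = 16
Selby–Ulver–Fenn–Pirton–Quorn–Wendle: 4+1+3+9+4 = 21
The minimum is 16 min via Selby–Ulver–Arlen–Wendle.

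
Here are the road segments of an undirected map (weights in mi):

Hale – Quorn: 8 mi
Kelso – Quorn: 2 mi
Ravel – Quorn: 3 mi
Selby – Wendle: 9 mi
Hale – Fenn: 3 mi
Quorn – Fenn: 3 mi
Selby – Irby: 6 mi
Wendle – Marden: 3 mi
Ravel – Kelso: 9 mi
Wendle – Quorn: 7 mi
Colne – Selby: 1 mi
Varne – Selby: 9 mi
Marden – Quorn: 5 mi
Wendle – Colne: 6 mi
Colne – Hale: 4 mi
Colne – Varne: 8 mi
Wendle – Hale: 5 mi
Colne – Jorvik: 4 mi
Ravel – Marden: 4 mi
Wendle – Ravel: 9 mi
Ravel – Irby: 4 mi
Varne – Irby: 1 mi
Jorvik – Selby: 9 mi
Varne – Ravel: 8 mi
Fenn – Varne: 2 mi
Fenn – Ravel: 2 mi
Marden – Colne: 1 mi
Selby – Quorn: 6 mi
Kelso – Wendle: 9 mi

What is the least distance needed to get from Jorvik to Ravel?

Settle nodes by increasing distance from Jorvik:
Jorvik: 0
Colne: 4  (via Jorvik)
Selby: 5  (via Colne)
Marden: 5  (via Colne)
Wendle: 8  (via Marden)
Hale: 8  (via Colne)
Ravel: 9  (via Marden)
Shortest route: Jorvik → Colne → Marden → Ravel = 9 mi.

9 mi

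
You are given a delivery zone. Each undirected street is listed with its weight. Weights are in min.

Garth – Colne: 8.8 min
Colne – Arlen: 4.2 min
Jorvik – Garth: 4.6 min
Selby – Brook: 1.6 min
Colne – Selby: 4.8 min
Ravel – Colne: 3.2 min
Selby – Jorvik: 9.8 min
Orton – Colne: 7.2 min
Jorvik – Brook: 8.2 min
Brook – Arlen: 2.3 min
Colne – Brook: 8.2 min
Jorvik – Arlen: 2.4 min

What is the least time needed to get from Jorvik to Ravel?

9.8 min

Running Dijkstra from Jorvik:
Jorvik: 0
Arlen: 2.4  (via Jorvik)
Garth: 4.6  (via Jorvik)
Brook: 4.7  (via Arlen)
Selby: 6.3  (via Brook)
Colne: 6.6  (via Arlen)
Ravel: 9.8  (via Colne)
Shortest route: Jorvik → Arlen → Colne → Ravel = 9.8 min.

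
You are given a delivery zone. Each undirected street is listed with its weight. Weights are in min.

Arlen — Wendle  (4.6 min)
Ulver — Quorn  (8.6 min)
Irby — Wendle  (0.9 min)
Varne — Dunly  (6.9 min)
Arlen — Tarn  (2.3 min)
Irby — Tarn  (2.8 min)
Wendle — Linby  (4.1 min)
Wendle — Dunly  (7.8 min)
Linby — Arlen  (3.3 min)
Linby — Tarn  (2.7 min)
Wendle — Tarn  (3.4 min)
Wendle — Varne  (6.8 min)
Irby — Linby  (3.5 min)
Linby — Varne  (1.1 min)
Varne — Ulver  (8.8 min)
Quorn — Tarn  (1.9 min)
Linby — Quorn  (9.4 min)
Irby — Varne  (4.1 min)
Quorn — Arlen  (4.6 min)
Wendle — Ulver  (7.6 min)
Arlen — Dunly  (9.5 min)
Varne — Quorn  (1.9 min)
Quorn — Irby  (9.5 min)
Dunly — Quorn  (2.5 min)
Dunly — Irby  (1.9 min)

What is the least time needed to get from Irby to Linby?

Compare a few routes:
Irby–Varne–Linby: 4.1+1.1 = 5.2
Irby–Tarn–Linby: 2.8+2.7 = 5.5
Irby–Wendle–Linby: 0.9+4.1 = 5
Irby–Linby: 3.5 = 3.5
The minimum is 3.5 min via Irby–Linby.

3.5 min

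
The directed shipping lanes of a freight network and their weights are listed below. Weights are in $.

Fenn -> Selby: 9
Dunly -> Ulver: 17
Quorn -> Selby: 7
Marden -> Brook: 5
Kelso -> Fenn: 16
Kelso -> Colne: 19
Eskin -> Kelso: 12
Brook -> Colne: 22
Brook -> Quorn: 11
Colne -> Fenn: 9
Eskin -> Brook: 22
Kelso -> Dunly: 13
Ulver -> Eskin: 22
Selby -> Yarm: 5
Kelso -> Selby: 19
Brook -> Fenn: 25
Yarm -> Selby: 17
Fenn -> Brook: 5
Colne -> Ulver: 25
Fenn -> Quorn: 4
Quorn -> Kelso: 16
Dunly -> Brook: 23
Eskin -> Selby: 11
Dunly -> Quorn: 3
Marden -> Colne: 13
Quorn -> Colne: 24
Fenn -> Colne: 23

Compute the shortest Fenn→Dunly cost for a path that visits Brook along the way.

$45

Shortest Fenn→Brook: Fenn–Brook = 5
Shortest Brook→Dunly: Brook–Quorn–Kelso–Dunly = 40
Total via Brook: 5 + 40 = $45.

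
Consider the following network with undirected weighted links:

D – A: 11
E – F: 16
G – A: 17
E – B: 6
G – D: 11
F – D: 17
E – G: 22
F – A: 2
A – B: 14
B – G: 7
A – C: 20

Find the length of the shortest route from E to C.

Enumerating some paths:
E–B–A–C: 6+14+20 = 40
E–B–G–A–C: 6+7+17+20 = 50
E–B–G–D–A–C: 6+7+11+11+20 = 55
E–F–A–C: 16+2+20 = 38
The minimum is 38 via E–F–A–C.

38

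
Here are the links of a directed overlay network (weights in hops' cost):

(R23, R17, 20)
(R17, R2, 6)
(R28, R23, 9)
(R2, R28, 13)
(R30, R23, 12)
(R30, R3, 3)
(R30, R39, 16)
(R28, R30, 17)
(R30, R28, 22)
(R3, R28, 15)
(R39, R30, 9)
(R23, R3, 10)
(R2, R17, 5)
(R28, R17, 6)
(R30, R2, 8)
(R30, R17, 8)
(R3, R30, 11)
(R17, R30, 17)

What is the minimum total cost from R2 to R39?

38 hops' cost

Shortest distances from R2:
R2: 0
R17: 5  (via R2)
R28: 13  (via R2)
R23: 22  (via R28)
R30: 22  (via R17)
R3: 25  (via R30)
R39: 38  (via R30)
Shortest route: R2 → R17 → R30 → R39 = 38 hops' cost.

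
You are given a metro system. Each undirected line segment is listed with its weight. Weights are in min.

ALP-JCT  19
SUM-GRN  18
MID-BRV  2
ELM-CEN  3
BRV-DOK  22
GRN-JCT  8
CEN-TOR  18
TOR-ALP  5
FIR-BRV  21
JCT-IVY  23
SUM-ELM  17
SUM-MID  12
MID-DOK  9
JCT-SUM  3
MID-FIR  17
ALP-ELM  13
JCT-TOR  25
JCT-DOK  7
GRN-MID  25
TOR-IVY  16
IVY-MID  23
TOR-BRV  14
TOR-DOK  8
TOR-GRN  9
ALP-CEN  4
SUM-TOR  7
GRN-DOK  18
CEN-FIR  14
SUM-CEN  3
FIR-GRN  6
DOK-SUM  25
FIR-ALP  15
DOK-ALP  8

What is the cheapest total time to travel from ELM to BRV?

20 min

Compare a few routes:
ELM - CEN - ALP - DOK - MID - BRV: 3+4+8+9+2 = 26
ELM - CEN - SUM - TOR - BRV: 3+3+7+14 = 27
ELM - CEN - SUM - MID - BRV: 3+3+12+2 = 20
ELM - CEN - ALP - TOR - BRV: 3+4+5+14 = 26
The minimum is 20 min via ELM - CEN - SUM - MID - BRV.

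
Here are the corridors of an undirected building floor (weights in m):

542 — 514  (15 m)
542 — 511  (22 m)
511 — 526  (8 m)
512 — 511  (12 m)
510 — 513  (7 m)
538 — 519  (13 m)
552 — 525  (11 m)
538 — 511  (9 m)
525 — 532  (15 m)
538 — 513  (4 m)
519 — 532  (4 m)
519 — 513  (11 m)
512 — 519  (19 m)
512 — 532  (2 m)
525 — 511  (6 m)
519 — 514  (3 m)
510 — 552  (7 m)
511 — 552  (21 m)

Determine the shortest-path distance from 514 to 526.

29 m

Settle nodes by increasing distance from 514:
514: 0
519: 3  (via 514)
532: 7  (via 519)
512: 9  (via 532)
513: 14  (via 519)
542: 15  (via 514)
538: 16  (via 519)
511: 21  (via 512)
510: 21  (via 513)
525: 22  (via 532)
552: 28  (via 510)
526: 29  (via 511)
Shortest route: 514–519–532–512–511–526 = 29 m.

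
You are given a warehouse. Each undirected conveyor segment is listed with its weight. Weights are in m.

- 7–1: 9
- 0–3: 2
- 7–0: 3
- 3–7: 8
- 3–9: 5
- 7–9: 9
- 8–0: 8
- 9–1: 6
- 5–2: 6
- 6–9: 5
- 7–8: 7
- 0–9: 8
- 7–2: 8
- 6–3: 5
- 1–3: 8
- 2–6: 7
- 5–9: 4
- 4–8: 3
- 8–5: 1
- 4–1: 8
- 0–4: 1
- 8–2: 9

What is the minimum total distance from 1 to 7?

9 m

Shortest distances from 1:
1: 0
9: 6  (via 1)
3: 8  (via 1)
4: 8  (via 1)
0: 9  (via 4)
7: 9  (via 1)
Shortest route: 1 → 7 = 9 m.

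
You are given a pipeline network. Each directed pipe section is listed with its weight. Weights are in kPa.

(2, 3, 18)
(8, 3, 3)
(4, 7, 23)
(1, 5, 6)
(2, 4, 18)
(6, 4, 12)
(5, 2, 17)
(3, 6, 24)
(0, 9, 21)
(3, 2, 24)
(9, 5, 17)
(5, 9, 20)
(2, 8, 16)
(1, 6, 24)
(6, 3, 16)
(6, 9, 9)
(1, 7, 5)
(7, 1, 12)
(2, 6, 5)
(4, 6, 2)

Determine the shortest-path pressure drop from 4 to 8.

Running Dijkstra from 4:
4: 0
6: 2  (via 4)
9: 11  (via 6)
3: 18  (via 6)
7: 23  (via 4)
5: 28  (via 9)
1: 35  (via 7)
2: 42  (via 3)
8: 58  (via 2)
Shortest route: 4–6–3–2–8 = 58 kPa.

58 kPa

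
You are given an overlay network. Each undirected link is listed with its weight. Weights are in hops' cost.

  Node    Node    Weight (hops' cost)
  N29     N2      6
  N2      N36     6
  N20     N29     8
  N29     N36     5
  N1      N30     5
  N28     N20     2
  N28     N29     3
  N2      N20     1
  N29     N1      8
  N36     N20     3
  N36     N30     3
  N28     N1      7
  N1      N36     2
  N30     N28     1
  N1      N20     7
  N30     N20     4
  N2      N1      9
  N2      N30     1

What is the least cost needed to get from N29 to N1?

Running Dijkstra from N29:
N29: 0
N28: 3  (via N29)
N30: 4  (via N28)
N2: 5  (via N30)
N36: 5  (via N29)
N20: 5  (via N28)
N1: 7  (via N36)
Shortest route: N29–N36–N1 = 7 hops' cost.

7 hops' cost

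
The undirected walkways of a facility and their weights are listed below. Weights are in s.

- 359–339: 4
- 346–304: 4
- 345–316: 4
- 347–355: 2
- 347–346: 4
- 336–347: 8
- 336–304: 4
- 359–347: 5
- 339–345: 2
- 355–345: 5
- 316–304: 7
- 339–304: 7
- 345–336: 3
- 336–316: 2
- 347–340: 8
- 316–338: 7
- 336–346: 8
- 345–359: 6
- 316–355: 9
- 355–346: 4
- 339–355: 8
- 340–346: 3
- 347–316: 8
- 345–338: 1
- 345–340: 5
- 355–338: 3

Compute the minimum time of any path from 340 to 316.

Settle nodes by increasing distance from 340:
340: 0
346: 3  (via 340)
345: 5  (via 340)
338: 6  (via 345)
355: 7  (via 346)
304: 7  (via 346)
347: 7  (via 346)
339: 7  (via 345)
336: 8  (via 345)
316: 9  (via 345)
Shortest route: 340–345–316 = 9 s.

9 s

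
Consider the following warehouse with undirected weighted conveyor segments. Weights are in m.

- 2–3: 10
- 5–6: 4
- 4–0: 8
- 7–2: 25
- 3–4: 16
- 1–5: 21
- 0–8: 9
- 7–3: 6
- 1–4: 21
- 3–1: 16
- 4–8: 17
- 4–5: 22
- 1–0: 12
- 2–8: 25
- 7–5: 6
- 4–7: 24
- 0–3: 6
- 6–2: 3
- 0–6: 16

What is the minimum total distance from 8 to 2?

25 m

Enumerating some paths:
8 → 0 → 3 → 7 → 5 → 6 → 2: 9+6+6+6+4+3 = 34
8 → 0 → 6 → 2: 9+16+3 = 28
8 → 2: 25 = 25
The minimum is 25 m via 8 → 2.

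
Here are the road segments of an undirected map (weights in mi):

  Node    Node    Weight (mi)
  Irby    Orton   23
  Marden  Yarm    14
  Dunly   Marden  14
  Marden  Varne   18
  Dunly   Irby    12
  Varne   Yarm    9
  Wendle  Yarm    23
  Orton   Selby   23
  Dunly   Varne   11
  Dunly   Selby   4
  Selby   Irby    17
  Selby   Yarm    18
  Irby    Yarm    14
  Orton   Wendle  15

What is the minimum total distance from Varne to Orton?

Running Dijkstra from Varne:
Varne: 0
Yarm: 9  (via Varne)
Dunly: 11  (via Varne)
Selby: 15  (via Dunly)
Marden: 18  (via Varne)
Irby: 23  (via Yarm)
Wendle: 32  (via Yarm)
Orton: 38  (via Selby)
Shortest route: Varne–Dunly–Selby–Orton = 38 mi.

38 mi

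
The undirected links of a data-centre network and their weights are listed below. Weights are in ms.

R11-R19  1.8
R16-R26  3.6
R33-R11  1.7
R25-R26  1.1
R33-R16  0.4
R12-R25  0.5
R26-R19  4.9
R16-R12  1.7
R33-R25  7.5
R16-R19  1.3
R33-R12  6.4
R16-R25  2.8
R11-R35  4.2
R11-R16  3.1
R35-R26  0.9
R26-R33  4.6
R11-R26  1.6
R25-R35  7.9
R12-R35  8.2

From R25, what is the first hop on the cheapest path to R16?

Candidate routes:
R25 → R16: 2.8 = 2.8
R25 → R12 → R16: 0.5+1.7 = 2.2
R25 → R26 → R16: 1.1+3.6 = 4.7
R25 → R26 → R11 → R33 → R16: 1.1+1.6+1.7+0.4 = 4.8
Cheapest is R25 → R12 → R16 at 2.2 ms.
So from R25 the first move is to R12.

R12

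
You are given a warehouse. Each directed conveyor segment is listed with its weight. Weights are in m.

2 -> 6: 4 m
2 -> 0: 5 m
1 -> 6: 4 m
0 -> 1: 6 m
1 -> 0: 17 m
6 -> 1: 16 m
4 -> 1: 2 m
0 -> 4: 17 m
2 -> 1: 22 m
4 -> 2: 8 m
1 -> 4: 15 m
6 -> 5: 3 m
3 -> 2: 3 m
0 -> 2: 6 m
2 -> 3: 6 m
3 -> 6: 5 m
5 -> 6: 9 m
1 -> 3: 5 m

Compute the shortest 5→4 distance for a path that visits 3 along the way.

Best 5 to 3: 5–6–1–3 costing 30
Best 3 to 4: 3–2–0–4 costing 25
Total via 3: 30 + 25 = 55 m.

55 m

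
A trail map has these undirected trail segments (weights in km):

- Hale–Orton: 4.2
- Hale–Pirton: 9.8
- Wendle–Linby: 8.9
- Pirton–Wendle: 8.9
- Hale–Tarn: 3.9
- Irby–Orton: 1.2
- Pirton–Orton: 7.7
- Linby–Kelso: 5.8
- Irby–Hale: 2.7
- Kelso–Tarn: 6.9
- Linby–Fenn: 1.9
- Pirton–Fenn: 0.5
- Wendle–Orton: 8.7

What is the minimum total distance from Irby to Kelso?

13.5 km

Compare a few routes:
Irby → Orton → Pirton → Fenn → Linby → Kelso: 1.2+7.7+0.5+1.9+5.8 = 17.1
Irby → Hale → Tarn → Kelso: 2.7+3.9+6.9 = 13.5
Irby → Orton → Hale → Tarn → Kelso: 1.2+4.2+3.9+6.9 = 16.2
Cheapest is Irby → Hale → Tarn → Kelso at 13.5 km.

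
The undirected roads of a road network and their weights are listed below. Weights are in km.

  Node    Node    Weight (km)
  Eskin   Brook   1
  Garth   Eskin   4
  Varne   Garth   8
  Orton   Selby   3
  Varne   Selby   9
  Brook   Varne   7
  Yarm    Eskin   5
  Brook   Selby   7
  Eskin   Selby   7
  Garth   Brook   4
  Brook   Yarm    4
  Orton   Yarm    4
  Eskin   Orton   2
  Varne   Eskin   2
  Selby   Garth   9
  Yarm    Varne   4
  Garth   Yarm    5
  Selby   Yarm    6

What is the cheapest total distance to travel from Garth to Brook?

Running Dijkstra from Garth:
Garth: 0
Eskin: 4  (via Garth)
Brook: 4  (via Garth)
Shortest route: Garth–Brook = 4 km.

4 km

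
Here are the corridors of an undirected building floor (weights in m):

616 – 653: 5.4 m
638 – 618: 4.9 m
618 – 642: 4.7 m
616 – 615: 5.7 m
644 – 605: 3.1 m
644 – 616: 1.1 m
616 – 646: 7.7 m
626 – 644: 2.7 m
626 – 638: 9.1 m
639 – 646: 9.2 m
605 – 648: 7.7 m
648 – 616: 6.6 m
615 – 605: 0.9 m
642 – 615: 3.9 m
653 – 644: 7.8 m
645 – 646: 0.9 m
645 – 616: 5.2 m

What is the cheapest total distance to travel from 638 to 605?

14.4 m

Candidate routes:
638 - 626 - 644 - 616 - 615 - 605: 9.1+2.7+1.1+5.7+0.9 = 19.5
638 - 618 - 642 - 615 - 616 - 644 - 605: 4.9+4.7+3.9+5.7+1.1+3.1 = 23.4
638 - 618 - 642 - 615 - 605: 4.9+4.7+3.9+0.9 = 14.4
638 - 626 - 644 - 605: 9.1+2.7+3.1 = 14.9
The minimum is 14.4 m via 638 - 618 - 642 - 615 - 605.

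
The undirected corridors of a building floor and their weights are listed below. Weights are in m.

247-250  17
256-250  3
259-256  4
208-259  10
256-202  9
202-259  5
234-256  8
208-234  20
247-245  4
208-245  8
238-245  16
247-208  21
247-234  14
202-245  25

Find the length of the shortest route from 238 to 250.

37 m

Shortest distances from 238:
238: 0
245: 16  (via 238)
247: 20  (via 245)
208: 24  (via 245)
259: 34  (via 208)
234: 34  (via 247)
250: 37  (via 247)
Shortest route: 238–245–247–250 = 37 m.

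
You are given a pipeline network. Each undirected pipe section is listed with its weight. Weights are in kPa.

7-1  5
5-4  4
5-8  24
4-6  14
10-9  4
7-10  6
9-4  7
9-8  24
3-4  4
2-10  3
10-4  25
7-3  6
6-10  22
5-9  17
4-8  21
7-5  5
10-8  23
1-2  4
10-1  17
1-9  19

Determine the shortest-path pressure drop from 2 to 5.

Running Dijkstra from 2:
2: 0
10: 3  (via 2)
1: 4  (via 2)
9: 7  (via 10)
7: 9  (via 10)
4: 14  (via 9)
5: 14  (via 7)
Shortest route: 2 → 10 → 7 → 5 = 14 kPa.

14 kPa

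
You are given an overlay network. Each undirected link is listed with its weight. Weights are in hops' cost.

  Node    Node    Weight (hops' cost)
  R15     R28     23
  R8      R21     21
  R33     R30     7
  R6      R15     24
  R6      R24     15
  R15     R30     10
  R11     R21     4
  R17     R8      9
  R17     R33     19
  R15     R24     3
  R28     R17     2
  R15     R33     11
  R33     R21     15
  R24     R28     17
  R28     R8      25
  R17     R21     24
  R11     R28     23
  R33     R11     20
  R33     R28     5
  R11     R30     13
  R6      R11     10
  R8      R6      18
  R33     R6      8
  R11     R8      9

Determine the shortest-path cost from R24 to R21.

Running Dijkstra from R24:
R24: 0
R15: 3  (via R24)
R30: 13  (via R15)
R33: 14  (via R15)
R6: 15  (via R24)
R28: 17  (via R24)
R17: 19  (via R28)
R11: 25  (via R6)
R8: 28  (via R17)
R21: 29  (via R33)
Shortest route: R24–R15–R33–R21 = 29 hops' cost.

29 hops' cost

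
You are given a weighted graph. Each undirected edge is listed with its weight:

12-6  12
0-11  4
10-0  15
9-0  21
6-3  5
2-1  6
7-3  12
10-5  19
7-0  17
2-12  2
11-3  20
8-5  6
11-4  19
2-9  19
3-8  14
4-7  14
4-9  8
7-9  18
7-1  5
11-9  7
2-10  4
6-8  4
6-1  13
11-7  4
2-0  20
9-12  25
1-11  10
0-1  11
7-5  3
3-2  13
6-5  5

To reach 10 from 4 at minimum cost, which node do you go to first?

7

Enumerating some paths:
4 → 9 → 11 → 0 → 10: 8+7+4+15 = 34
4 → 7 → 1 → 2 → 10: 14+5+6+4 = 29
4 → 9 → 11 → 7 → 1 → 2 → 10: 8+7+4+5+6+4 = 34
4 → 9 → 2 → 10: 8+19+4 = 31
The minimum is 29 via 4 → 7 → 1 → 2 → 10.
So from 4 the first move is to 7.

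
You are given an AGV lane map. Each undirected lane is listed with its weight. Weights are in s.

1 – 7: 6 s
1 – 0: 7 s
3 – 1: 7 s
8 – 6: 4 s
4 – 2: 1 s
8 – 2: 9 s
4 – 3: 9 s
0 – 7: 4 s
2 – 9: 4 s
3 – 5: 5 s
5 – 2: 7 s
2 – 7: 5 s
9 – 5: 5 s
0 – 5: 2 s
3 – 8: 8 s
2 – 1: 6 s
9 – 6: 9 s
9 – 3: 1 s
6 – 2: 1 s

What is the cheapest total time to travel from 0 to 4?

10 s

Compare a few routes:
0 - 5 - 9 - 2 - 4: 2+5+4+1 = 12
0 - 5 - 2 - 4: 2+7+1 = 10
0 - 5 - 3 - 9 - 2 - 4: 2+5+1+4+1 = 13
Cheapest is 0 - 5 - 2 - 4 at 10 s.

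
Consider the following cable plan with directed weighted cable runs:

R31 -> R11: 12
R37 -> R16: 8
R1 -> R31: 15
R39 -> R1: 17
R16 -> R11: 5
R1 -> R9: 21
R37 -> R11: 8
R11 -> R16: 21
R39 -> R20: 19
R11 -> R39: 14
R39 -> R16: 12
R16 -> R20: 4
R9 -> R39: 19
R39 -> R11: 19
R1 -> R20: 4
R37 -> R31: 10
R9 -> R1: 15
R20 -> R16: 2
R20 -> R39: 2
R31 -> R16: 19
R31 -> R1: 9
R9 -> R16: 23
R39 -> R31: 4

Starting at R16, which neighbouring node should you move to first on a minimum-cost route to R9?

R20

Compare a few routes:
R16 - R20 - R39 - R1 - R9: 4+2+17+21 = 44
R16 - R11 - R39 - R31 - R1 - R9: 5+14+4+9+21 = 53
R16 - R11 - R39 - R1 - R9: 5+14+17+21 = 57
R16 - R20 - R39 - R31 - R1 - R9: 4+2+4+9+21 = 40
Cheapest is R16 - R20 - R39 - R31 - R1 - R9 at 40.
So from R16 the first move is to R20.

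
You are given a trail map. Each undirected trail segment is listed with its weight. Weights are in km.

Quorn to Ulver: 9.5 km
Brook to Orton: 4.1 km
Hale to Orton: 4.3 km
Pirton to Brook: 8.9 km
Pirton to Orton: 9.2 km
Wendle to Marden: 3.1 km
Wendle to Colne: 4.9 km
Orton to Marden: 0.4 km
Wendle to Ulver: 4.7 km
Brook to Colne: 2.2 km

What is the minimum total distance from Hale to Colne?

Shortest distances from Hale:
Hale: 0
Orton: 4.3  (via Hale)
Marden: 4.7  (via Orton)
Wendle: 7.8  (via Marden)
Brook: 8.4  (via Orton)
Colne: 10.6  (via Brook)
Shortest route: Hale → Orton → Brook → Colne = 10.6 km.

10.6 km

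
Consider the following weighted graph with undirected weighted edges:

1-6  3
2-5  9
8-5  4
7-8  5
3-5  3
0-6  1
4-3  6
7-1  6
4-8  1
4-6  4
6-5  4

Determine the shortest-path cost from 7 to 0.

10

Shortest distances from 7:
7: 0
8: 5  (via 7)
1: 6  (via 7)
4: 6  (via 8)
5: 9  (via 8)
6: 9  (via 1)
0: 10  (via 6)
Shortest route: 7 → 1 → 6 → 0 = 10.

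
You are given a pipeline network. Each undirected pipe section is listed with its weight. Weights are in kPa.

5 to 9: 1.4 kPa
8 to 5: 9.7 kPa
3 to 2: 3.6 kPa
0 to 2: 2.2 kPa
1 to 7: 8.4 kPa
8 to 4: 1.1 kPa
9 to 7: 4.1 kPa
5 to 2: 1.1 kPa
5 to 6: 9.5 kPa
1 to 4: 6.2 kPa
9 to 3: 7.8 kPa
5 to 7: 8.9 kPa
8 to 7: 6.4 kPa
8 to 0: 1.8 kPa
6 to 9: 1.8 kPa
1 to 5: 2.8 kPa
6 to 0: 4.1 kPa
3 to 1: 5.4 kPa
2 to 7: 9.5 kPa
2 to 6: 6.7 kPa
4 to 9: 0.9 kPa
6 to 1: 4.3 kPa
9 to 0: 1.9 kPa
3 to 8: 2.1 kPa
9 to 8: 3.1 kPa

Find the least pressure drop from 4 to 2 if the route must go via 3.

Best 4 to 3: 4 → 8 → 3 costing 3.2
Best 3 to 2: 3 → 2 costing 3.6
Total via 3: 3.2 + 3.6 = 6.8 kPa.

6.8 kPa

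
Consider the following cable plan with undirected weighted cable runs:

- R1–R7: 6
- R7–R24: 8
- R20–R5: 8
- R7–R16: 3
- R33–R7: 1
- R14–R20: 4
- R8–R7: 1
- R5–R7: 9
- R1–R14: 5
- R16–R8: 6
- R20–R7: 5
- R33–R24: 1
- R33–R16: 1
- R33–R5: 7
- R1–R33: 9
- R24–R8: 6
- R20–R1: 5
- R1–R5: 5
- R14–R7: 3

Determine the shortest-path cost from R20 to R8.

6

Settle nodes by increasing distance from R20:
R20: 0
R14: 4  (via R20)
R1: 5  (via R20)
R7: 5  (via R20)
R33: 6  (via R7)
R8: 6  (via R7)
Shortest route: R20–R7–R8 = 6.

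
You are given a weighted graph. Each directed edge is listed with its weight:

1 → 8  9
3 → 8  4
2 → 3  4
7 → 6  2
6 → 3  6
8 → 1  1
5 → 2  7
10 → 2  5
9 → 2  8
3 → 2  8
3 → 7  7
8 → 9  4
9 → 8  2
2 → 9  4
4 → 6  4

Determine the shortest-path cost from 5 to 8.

Enumerating some paths:
5 - 2 - 3 - 8: 7+4+4 = 15
5 - 2 - 9 - 8: 7+4+2 = 13
Cheapest is 5 - 2 - 9 - 8 at 13.

13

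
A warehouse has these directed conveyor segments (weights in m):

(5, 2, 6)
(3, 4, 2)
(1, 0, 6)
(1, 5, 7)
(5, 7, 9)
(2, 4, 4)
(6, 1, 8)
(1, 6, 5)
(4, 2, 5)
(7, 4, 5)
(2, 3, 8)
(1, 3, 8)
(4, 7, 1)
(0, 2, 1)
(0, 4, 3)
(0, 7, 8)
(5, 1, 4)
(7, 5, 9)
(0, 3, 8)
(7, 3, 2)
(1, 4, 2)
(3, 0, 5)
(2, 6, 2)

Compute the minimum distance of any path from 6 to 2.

15 m

Running Dijkstra from 6:
6: 0
1: 8  (via 6)
4: 10  (via 1)
7: 11  (via 4)
3: 13  (via 7)
0: 14  (via 1)
2: 15  (via 4)
Shortest route: 6 → 1 → 4 → 2 = 15 m.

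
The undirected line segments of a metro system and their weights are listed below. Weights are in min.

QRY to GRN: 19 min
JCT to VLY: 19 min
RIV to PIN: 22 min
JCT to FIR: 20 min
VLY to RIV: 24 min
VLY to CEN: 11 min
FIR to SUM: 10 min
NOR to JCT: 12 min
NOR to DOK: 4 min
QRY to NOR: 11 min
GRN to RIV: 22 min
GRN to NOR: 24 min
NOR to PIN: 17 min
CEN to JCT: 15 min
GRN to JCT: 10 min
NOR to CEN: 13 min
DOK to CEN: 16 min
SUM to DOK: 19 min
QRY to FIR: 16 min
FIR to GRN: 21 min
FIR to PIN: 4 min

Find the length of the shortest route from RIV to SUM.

36 min

Candidate routes:
RIV → PIN → FIR → SUM: 22+4+10 = 36
RIV → GRN → FIR → SUM: 22+21+10 = 53
RIV → PIN → NOR → DOK → SUM: 22+17+4+19 = 62
RIV → GRN → JCT → FIR → SUM: 22+10+20+10 = 62
The minimum is 36 min via RIV → PIN → FIR → SUM.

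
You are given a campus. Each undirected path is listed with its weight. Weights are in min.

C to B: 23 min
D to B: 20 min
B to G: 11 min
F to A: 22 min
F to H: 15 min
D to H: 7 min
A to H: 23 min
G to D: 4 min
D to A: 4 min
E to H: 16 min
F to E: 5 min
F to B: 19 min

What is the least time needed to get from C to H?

45 min

Settle nodes by increasing distance from C:
C: 0
B: 23  (via C)
G: 34  (via B)
D: 38  (via G)
A: 42  (via D)
F: 42  (via B)
H: 45  (via D)
Shortest route: C → B → G → D → H = 45 min.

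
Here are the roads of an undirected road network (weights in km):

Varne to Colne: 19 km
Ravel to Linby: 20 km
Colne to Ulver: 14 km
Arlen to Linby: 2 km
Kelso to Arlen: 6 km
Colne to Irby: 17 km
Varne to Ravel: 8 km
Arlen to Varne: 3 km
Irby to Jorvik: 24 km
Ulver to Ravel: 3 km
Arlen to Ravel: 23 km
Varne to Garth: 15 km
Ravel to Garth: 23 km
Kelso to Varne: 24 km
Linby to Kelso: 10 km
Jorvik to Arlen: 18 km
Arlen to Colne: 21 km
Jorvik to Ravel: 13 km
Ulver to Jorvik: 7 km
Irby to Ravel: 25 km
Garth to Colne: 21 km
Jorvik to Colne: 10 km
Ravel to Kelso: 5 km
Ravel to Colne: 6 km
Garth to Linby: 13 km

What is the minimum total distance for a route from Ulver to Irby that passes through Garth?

64 km

Best Ulver to Garth: Ulver → Ravel → Garth costing 26
Best Garth to Irby: Garth → Colne → Irby costing 38
Total via Garth: 26 + 38 = 64 km.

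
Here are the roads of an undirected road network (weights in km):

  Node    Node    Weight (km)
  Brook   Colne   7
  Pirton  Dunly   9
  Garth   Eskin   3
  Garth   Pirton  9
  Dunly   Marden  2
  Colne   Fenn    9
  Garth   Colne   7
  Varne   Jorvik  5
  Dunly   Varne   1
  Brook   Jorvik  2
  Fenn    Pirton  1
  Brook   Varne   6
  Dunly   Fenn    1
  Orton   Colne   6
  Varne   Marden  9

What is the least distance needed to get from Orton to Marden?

Settle nodes by increasing distance from Orton:
Orton: 0
Colne: 6  (via Orton)
Garth: 13  (via Colne)
Brook: 13  (via Colne)
Fenn: 15  (via Colne)
Jorvik: 15  (via Brook)
Pirton: 16  (via Fenn)
Eskin: 16  (via Garth)
Dunly: 16  (via Fenn)
Varne: 17  (via Dunly)
Marden: 18  (via Dunly)
Shortest route: Orton → Colne → Fenn → Dunly → Marden = 18 km.

18 km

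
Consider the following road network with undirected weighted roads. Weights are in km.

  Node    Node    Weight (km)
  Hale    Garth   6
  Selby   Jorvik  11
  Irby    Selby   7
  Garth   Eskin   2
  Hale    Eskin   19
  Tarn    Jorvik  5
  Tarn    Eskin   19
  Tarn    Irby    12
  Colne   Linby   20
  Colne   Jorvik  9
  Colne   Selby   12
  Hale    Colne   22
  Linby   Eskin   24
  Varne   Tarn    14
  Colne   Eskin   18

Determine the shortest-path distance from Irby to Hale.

Compare a few routes:
Irby–Selby–Colne–Eskin–Garth–Hale: 7+12+18+2+6 = 45
Irby–Tarn–Eskin–Garth–Hale: 12+19+2+6 = 39
Irby–Selby–Colne–Hale: 7+12+22 = 41
Cheapest is Irby–Tarn–Eskin–Garth–Hale at 39 km.

39 km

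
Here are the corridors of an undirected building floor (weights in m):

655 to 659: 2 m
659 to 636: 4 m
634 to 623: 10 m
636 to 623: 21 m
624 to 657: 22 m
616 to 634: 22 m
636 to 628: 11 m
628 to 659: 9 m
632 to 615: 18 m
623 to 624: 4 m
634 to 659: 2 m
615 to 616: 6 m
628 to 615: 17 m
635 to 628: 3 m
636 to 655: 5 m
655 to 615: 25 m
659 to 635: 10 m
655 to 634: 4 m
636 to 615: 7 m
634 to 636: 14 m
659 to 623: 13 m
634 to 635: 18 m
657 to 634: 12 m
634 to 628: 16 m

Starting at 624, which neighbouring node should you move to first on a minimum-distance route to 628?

623

Candidate routes:
624 → 623 → 634 → 659 → 635 → 628: 4+10+2+10+3 = 29
624 → 623 → 659 → 628: 4+13+9 = 26
624 → 623 → 634 → 655 → 659 → 628: 4+10+4+2+9 = 29
624 → 623 → 634 → 659 → 628: 4+10+2+9 = 25
Cheapest is 624 → 623 → 634 → 659 → 628 at 25 m.
So from 624 the first move is to 623.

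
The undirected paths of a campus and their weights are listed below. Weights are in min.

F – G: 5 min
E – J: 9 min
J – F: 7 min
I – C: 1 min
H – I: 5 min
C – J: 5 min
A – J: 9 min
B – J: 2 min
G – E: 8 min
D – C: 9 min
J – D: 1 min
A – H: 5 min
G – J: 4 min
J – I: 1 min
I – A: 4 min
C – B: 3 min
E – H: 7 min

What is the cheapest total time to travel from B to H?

8 min

Enumerating some paths:
B - J - I - H: 2+1+5 = 8
B - C - I - H: 3+1+5 = 9
Cheapest is B - J - I - H at 8 min.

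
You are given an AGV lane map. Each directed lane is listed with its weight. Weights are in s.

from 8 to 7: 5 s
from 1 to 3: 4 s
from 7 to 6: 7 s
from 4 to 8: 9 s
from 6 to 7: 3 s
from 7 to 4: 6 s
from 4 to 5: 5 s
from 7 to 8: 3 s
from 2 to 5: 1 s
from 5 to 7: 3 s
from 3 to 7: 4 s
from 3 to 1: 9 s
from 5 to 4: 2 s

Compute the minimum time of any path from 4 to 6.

15 s

Enumerating some paths:
4 - 5 - 7 - 6: 5+3+7 = 15
4 - 8 - 7 - 6: 9+5+7 = 21
The minimum is 15 s via 4 - 5 - 7 - 6.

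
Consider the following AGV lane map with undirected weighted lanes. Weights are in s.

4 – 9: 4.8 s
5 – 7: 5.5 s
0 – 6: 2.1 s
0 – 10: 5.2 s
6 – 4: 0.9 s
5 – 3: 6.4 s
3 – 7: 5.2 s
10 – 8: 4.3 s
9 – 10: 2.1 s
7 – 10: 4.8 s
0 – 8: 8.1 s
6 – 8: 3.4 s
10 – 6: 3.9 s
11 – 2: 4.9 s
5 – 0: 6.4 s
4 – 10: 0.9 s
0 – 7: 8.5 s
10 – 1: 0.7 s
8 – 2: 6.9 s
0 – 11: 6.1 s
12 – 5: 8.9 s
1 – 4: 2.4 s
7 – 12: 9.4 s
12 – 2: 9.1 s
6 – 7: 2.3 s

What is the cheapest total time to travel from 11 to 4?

9.1 s

Candidate routes:
11–0–6–4: 6.1+2.1+0.9 = 9.1
11–0–10–4: 6.1+5.2+0.9 = 12.2
Cheapest is 11–0–6–4 at 9.1 s.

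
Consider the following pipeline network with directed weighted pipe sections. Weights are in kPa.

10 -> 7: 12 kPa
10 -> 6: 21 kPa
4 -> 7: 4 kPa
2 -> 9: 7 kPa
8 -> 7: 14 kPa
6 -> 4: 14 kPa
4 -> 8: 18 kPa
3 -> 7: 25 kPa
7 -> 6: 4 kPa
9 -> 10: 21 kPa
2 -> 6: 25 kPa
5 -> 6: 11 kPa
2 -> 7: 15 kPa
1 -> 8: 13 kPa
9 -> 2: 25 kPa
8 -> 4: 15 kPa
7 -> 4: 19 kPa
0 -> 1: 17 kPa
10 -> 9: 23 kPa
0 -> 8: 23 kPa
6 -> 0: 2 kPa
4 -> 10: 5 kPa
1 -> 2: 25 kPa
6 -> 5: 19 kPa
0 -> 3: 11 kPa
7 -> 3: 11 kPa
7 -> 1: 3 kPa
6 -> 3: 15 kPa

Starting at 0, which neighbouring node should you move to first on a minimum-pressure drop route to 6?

Compare a few routes:
0 - 8 - 4 - 7 - 6: 23+15+4+4 = 46
0 - 8 - 7 - 6: 23+14+4 = 41
0 - 3 - 7 - 6: 11+25+4 = 40
The minimum is 40 kPa via 0 - 3 - 7 - 6.
So from 0 the first move is to 3.

3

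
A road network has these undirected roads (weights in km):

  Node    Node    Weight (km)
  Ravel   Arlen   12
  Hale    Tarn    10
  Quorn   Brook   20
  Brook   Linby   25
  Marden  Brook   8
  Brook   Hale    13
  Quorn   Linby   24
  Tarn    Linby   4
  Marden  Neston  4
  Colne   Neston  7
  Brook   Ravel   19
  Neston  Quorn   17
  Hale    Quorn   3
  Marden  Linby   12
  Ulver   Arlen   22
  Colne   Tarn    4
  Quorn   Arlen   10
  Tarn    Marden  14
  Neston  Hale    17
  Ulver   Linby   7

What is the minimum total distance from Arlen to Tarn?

23 km

Settle nodes by increasing distance from Arlen:
Arlen: 0
Quorn: 10  (via Arlen)
Ravel: 12  (via Arlen)
Hale: 13  (via Quorn)
Ulver: 22  (via Arlen)
Tarn: 23  (via Hale)
Shortest route: Arlen → Quorn → Hale → Tarn = 23 km.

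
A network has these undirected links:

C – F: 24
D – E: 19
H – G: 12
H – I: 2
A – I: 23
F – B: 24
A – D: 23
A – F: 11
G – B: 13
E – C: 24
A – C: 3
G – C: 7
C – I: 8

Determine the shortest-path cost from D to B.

Compare a few routes:
D–A–C–I–H–G–B: 23+3+8+2+12+13 = 61
D–A–F–B: 23+11+24 = 58
D–E–C–G–B: 19+24+7+13 = 63
D–A–C–G–B: 23+3+7+13 = 46
Cheapest is D–A–C–G–B at 46.

46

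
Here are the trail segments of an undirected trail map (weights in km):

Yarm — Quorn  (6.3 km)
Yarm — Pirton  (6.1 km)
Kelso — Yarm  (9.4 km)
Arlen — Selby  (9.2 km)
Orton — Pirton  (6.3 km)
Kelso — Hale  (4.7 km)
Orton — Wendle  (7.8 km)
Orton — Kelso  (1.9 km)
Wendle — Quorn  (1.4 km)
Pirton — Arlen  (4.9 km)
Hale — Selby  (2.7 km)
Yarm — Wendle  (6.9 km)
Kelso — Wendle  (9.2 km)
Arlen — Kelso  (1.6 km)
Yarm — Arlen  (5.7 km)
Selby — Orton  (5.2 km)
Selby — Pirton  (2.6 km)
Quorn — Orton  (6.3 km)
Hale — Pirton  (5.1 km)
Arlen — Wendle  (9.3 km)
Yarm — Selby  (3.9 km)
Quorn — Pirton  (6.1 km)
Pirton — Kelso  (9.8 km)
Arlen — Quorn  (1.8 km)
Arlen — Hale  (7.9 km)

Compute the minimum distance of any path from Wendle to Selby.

10.1 km

Running Dijkstra from Wendle:
Wendle: 0
Quorn: 1.4  (via Wendle)
Arlen: 3.2  (via Quorn)
Kelso: 4.8  (via Arlen)
Orton: 6.7  (via Kelso)
Yarm: 6.9  (via Wendle)
Pirton: 7.5  (via Quorn)
Hale: 9.5  (via Kelso)
Selby: 10.1  (via Pirton)
Shortest route: Wendle–Quorn–Pirton–Selby = 10.1 km.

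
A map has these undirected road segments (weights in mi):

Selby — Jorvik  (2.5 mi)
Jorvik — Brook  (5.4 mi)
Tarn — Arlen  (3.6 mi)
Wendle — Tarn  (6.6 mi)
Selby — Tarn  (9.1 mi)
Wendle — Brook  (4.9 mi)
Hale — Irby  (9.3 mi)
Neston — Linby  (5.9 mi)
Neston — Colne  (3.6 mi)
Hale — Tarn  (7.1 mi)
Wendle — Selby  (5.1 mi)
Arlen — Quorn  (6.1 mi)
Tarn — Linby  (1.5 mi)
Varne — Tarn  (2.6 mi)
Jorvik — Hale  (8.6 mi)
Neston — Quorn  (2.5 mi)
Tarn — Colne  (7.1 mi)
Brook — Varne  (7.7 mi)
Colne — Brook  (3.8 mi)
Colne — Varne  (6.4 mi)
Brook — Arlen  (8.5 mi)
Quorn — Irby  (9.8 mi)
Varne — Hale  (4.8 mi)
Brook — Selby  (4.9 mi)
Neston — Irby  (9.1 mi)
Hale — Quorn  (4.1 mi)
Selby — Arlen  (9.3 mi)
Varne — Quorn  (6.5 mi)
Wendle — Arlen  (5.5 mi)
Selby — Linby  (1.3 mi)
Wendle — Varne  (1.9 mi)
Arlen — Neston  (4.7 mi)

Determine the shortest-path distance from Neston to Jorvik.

9.7 mi

Settle nodes by increasing distance from Neston:
Neston: 0
Quorn: 2.5  (via Neston)
Colne: 3.6  (via Neston)
Arlen: 4.7  (via Neston)
Linby: 5.9  (via Neston)
Hale: 6.6  (via Quorn)
Selby: 7.2  (via Linby)
Brook: 7.4  (via Colne)
Tarn: 7.4  (via Linby)
Varne: 9  (via Quorn)
Irby: 9.1  (via Neston)
Jorvik: 9.7  (via Selby)
Shortest route: Neston–Linby–Selby–Jorvik = 9.7 mi.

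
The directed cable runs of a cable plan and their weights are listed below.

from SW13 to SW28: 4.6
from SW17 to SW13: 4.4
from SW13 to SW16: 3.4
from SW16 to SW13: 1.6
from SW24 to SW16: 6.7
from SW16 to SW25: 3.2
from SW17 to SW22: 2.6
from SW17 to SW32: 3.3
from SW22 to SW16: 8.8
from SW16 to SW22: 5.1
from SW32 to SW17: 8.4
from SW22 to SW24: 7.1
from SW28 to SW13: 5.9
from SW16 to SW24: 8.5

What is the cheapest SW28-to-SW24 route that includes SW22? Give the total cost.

21.5

Best SW28 to SW22: SW28 → SW13 → SW16 → SW22 costing 14.4
Best SW22 to SW24: SW22 → SW24 costing 7.1
Total via SW22: 14.4 + 7.1 = 21.5.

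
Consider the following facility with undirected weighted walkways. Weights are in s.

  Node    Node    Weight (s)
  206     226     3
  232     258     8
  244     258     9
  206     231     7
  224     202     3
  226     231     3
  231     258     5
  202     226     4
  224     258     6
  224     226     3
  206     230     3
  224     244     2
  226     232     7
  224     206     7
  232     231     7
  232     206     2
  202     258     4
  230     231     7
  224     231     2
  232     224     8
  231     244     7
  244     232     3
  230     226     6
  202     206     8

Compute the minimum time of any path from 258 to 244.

8 s

Settle nodes by increasing distance from 258:
258: 0
202: 4  (via 258)
231: 5  (via 258)
224: 6  (via 258)
226: 8  (via 202)
244: 8  (via 224)
Shortest route: 258–224–244 = 8 s.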